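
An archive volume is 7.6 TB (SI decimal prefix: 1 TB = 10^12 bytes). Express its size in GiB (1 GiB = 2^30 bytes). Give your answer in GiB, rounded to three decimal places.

7.6 TB × 1,000,000,000,000 bytes/TB = 7,600,000,000,000 bytes
1 GiB = 1,073,741,824 bytes
7,600,000,000,000 / 1,073,741,824 = 7,078.052 GiB

7,078.052 GiB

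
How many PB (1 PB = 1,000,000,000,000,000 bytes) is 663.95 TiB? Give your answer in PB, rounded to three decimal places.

663.95 TiB = 663.95 × 2^40 bytes = 730,020,745,261,875.2 bytes
1 PB = 10^15 bytes = 1,000,000,000,000,000 bytes
730,020,745,261,875.2 / 1,000,000,000,000,000 = 0.730 PB

0.730 PB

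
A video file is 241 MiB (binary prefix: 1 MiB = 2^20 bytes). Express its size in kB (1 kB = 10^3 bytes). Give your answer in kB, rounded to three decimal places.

241 MiB × 1,048,576 bytes/MiB = 252,706,816 bytes
1 kB = 1,000 bytes
252,706,816 / 1,000 = 252,706.816 kB

252,706.816 kB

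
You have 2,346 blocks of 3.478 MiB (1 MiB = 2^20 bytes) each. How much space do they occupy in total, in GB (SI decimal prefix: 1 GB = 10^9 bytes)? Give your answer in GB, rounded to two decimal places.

Total = 2,346 × 3.478 MiB = 8159.388 MiB
= 8159.388 × 1,048,576 bytes = 8,555,738,431.488 bytes
1 GB = 1,000,000,000 bytes
8,555,738,431.488 / 1,000,000,000 = 8.56 GB

8.56 GB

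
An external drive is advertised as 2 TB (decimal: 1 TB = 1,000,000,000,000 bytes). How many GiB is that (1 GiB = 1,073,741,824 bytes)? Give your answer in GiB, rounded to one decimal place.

1,862.6 GiB

2 TB = 2 × 10^12 bytes = 2,000,000,000,000 bytes
1 GiB = 1,073,741,824 bytes
2,000,000,000,000 / 1,073,741,824 = 1,862.6 GiB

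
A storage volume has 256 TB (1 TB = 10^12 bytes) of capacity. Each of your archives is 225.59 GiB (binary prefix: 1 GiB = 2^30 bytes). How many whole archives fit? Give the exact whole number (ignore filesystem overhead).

Capacity: 256 TB = 256,000,000,000,000 bytes
Per item: 225.59 GiB = 242,225,418,076.16 bytes
⌊256,000,000,000,000 / 242,225,418,076.16⌋ = 1,056

1,056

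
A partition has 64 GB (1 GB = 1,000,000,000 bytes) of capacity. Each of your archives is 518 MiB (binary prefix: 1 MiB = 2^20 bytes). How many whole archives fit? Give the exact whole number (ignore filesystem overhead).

117

Capacity: 64 GB = 64,000,000,000 bytes
Per item: 518 MiB = 543,162,368 bytes
⌊64,000,000,000 / 543,162,368⌋ = 117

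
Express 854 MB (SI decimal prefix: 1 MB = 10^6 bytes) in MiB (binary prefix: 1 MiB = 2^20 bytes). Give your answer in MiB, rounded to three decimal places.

854 MB = 854 × 10^6 bytes = 854,000,000 bytes
1 MiB = 2^20 bytes = 1,048,576 bytes
854,000,000 / 1,048,576 = 814.438 MiB

814.438 MiB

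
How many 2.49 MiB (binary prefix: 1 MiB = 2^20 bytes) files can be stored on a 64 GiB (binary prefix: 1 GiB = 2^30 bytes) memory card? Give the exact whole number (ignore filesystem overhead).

26,319

Capacity: 64 GiB = 68,719,476,736 bytes
Per item: 2.49 MiB = 2,610,954.24 bytes
⌊68,719,476,736 / 2,610,954.24⌋ = 26,319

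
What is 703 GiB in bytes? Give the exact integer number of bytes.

703 × 1,073,741,824 = 754,840,502,272 bytes  (1 GiB = 2^30 bytes)

754,840,502,272 bytes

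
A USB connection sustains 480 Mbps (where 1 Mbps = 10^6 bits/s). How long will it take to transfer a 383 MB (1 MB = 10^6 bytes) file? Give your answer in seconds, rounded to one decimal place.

6.4 seconds

383 MB = 383,000,000 bytes = 3,064,000,000 bits
480 Mbps = 480,000,000 bits/s
time = 3,064,000,000 / 480,000,000 = 6.4 s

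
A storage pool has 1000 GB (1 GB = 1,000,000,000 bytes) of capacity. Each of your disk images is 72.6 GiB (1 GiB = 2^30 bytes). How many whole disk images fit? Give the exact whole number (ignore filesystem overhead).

Capacity: 1000 GB = 1,000,000,000,000 bytes
Per item: 72.6 GiB = 77,953,656,422.4 bytes
⌊1,000,000,000,000 / 77,953,656,422.4⌋ = 12

12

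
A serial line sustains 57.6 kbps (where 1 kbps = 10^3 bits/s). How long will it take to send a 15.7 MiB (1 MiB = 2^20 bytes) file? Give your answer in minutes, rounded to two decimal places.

38.11 minutes

15.7 MiB = 16,462,643.2 bytes = 131,701,145.6 bits
57.6 kbps = 57,600 bits/s
time = 131,701,145.6 / 57,600 = 2,286.478 s
2,286.478 s / 60 = 38.11 minutes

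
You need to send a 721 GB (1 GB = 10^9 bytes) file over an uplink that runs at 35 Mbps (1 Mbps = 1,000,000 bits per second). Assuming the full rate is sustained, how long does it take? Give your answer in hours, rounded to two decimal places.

721 GB = 721,000,000,000 bytes = 5,768,000,000,000 bits
35 Mbps = 35,000,000 bits/s
time = 5,768,000,000,000 / 35,000,000 = 164,800.0000 s
164,800.0000 s / 3600 = 45.78 hours

45.78 hours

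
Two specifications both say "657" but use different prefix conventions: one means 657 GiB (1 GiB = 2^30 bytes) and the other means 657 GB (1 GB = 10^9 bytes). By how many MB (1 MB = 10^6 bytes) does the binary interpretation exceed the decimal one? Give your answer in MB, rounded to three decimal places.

657 GiB = 657 × 1,073,741,824 = 705,448,378,368 bytes
657 GB = 657 × 1,000,000,000 = 657,000,000,000 bytes
difference = 48,448,378,368 bytes
48,448,378,368 / 1,000,000 = 48,448.378 MB

48,448.378 MB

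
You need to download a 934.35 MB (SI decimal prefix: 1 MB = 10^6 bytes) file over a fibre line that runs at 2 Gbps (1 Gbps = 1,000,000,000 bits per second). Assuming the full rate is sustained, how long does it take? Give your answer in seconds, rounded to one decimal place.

3.7 seconds

934.35 MB = 934,350,000 bytes = 7,474,800,000 bits
2 Gbps = 2,000,000,000 bits/s
time = 7,474,800,000 / 2,000,000,000 = 3.7 s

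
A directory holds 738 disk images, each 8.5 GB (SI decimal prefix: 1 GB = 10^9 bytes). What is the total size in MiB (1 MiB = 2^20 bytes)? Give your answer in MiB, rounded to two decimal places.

Total = 738 × 8.5 GB = 6273 GB
= 6273 × 1,000,000,000 bytes = 6,273,000,000,000 bytes
1 MiB = 1,048,576 bytes
6,273,000,000,000 / 1,048,576 = 5,982,398.99 MiB

5,982,398.99 MiB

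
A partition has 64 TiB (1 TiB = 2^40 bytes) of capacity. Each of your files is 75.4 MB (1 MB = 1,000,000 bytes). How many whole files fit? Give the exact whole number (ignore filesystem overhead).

Capacity: 64 TiB = 70,368,744,177,664 bytes
Per item: 75.4 MB = 75,400,000 bytes
⌊70,368,744,177,664 / 75,400,000⌋ = 933,272

933,272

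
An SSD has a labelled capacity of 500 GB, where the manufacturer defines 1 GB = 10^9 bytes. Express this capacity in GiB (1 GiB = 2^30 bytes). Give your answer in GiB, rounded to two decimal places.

500 GB × 1,000,000,000 bytes/GB = 500,000,000,000 bytes
1 GiB = 1,073,741,824 bytes
500,000,000,000 / 1,073,741,824 = 465.66 GiB

465.66 GiB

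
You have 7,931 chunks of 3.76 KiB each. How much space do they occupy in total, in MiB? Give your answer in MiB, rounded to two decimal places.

29.12 MiB

Total = 7,931 × 3.76 KiB = 29820.56 KiB
= 29820.56 × 1,024 bytes = 30,536,253.44 bytes
1 MiB = 1,048,576 bytes
30,536,253.44 / 1,048,576 = 29.12 MiB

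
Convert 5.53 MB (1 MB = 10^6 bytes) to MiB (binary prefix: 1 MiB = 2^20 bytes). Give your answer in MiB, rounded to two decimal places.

5.53 MB = 5.53 × 10^6 bytes = 5,530,000 bytes
1 MiB = 1,048,576 bytes
5,530,000 / 1,048,576 = 5.27 MiB

5.27 MiB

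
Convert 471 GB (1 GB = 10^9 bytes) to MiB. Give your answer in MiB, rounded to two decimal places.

449,180.60 MiB

471 GB × 1,000,000,000 bytes/GB = 471,000,000,000 bytes
1 MiB = 1,048,576 bytes
471,000,000,000 / 1,048,576 = 449,180.60 MiB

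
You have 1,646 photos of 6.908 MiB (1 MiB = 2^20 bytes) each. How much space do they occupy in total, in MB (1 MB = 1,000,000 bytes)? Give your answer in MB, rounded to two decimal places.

11,922.90 MB

Total = 1,646 × 6.908 MiB = 11370.568 MiB
= 11370.568 × 1,048,576 bytes = 11,922,904,711.168 bytes
1 MB = 1,000,000 bytes
11,922,904,711.168 / 1,000,000 = 11,922.90 MB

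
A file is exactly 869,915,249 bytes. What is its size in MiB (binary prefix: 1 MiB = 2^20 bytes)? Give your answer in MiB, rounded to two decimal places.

869,915,249 bytes given.
1 MiB = 2^20 bytes = 1,048,576 bytes
869,915,249 / 1,048,576 = 829.62 MiB

829.62 MiB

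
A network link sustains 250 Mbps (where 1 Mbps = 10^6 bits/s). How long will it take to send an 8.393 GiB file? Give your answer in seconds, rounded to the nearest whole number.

288 seconds

8.393 GiB = 9,011,915,128.832 bytes = 72,095,321,030.656 bits
250 Mbps = 250,000,000 bits/s
time = 72,095,321,030.656 / 250,000,000 = 288 s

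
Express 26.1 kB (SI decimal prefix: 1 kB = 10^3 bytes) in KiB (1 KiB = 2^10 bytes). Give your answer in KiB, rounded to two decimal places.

25.49 KiB

26.1 kB = 26.1 × 10^3 bytes = 26,100 bytes
1 KiB = 1,024 bytes
26,100 / 1,024 = 25.49 KiB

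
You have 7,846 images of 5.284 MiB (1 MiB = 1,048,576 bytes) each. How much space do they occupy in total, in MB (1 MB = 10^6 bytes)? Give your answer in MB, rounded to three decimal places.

Total = 7,846 × 5.284 MiB = 41458.264 MiB
= 41458.264 × 1,048,576 bytes = 43,472,140,632.064 bytes
1 MB = 1,000,000 bytes
43,472,140,632.064 / 1,000,000 = 43,472.141 MB

43,472.141 MB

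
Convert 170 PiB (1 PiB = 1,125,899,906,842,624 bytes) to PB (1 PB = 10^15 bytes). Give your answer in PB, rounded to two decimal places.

170 PiB = 170 × 2^50 bytes = 191,402,984,163,246,080 bytes
1 PB = 10^15 bytes = 1,000,000,000,000,000 bytes
191,402,984,163,246,080 / 1,000,000,000,000,000 = 191.40 PB

191.40 PB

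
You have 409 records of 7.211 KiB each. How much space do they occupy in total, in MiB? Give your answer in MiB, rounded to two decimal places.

2.88 MiB

Total = 409 × 7.211 KiB = 2949.299 KiB
= 2949.299 × 1,024 bytes = 3,020,082.176 bytes
1 MiB = 1,048,576 bytes
3,020,082.176 / 1,048,576 = 2.88 MiB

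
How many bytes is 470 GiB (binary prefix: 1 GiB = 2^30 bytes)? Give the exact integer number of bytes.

470 × 1,073,741,824 = 504,658,657,280 bytes  (1 GiB = 2^30 bytes)

504,658,657,280 bytes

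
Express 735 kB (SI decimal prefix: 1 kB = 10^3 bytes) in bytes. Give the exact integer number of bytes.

735 × 1,000 = 735,000 bytes  (1 kB = 10^3 bytes)

735,000 bytes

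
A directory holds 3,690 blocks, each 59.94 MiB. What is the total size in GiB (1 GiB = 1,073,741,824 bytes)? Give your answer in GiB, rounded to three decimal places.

Total = 3,690 × 59.94 MiB = 221178.6 MiB
= 221178.6 × 1,048,576 bytes = 231,922,571,673.6 bytes
1 GiB = 1,073,741,824 bytes
231,922,571,673.6 / 1,073,741,824 = 215.995 GiB

215.995 GiB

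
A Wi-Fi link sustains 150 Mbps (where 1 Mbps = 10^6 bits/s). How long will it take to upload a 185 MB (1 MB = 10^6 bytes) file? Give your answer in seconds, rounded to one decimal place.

9.9 seconds

185 MB = 185,000,000 bytes = 1,480,000,000 bits
150 Mbps = 150,000,000 bits/s
time = 1,480,000,000 / 150,000,000 = 9.9 s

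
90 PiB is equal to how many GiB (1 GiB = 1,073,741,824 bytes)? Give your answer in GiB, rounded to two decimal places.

90 PiB = 90 × 2^50 bytes = 101,330,991,615,836,160 bytes
1 GiB = 1,073,741,824 bytes
101,330,991,615,836,160 / 1,073,741,824 = 94,371,840.00 GiB

94,371,840.00 GiB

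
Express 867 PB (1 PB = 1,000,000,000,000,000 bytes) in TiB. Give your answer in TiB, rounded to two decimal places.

788,531.91 TiB

867 PB = 867 × 10^15 bytes = 867,000,000,000,000,000 bytes
1 TiB = 2^40 bytes = 1,099,511,627,776 bytes
867,000,000,000,000,000 / 1,099,511,627,776 = 788,531.91 TiB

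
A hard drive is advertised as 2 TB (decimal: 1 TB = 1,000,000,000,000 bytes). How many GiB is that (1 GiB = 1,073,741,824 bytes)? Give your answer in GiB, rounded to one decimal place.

1,862.6 GiB

2 TB × 1,000,000,000,000 bytes/TB = 2,000,000,000,000 bytes
1 GiB = 1,073,741,824 bytes
2,000,000,000,000 / 1,073,741,824 = 1,862.6 GiB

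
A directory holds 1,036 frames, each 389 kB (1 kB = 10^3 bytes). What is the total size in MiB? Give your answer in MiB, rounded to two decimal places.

384.33 MiB

Total = 1,036 × 389 kB = 403,004 kB
= 403,004 × 1,000 bytes = 403,004,000 bytes
1 MiB = 1,048,576 bytes
403,004,000 / 1,048,576 = 384.33 MiB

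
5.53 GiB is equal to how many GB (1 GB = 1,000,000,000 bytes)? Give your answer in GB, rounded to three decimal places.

5.53 GiB × 1,073,741,824 bytes/GiB = 5,937,792,286.72 bytes
1 GB = 10^9 bytes = 1,000,000,000 bytes
5,937,792,286.72 / 1,000,000,000 = 5.938 GB

5.938 GB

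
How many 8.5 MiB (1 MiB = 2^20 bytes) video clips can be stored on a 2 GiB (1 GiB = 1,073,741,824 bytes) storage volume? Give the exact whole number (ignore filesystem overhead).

240

Capacity: 2 GiB = 2,147,483,648 bytes
Per item: 8.5 MiB = 8,912,896 bytes
⌊2,147,483,648 / 8,912,896⌋ = 240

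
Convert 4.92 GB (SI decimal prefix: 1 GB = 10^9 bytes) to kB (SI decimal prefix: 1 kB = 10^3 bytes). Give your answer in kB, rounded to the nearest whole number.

4.92 GB × 1,000,000,000 bytes/GB = 4,920,000,000 bytes
1 kB = 10^3 bytes = 1,000 bytes
4,920,000,000 / 1,000 = 4,920,000 kB

4,920,000 kB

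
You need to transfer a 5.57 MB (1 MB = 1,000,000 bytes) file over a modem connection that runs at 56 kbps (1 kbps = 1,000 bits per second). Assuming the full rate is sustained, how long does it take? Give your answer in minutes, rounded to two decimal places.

5.57 MB = 5,570,000 bytes = 44,560,000 bits
56 kbps = 56,000 bits/s
time = 44,560,000 / 56,000 = 795.714 s
795.714 s / 60 = 13.26 minutes

13.26 minutes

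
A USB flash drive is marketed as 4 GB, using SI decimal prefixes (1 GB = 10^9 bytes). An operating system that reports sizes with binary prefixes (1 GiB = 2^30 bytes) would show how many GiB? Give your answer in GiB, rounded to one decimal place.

4 GB × 1,000,000,000 bytes/GB = 4,000,000,000 bytes
1 GiB = 1,073,741,824 bytes
4,000,000,000 / 1,073,741,824 = 3.7 GiB

3.7 GiB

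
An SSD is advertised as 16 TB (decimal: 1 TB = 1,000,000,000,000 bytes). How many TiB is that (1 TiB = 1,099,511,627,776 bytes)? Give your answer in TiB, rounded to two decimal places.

14.55 TiB

16 TB = 16 × 10^12 bytes = 16,000,000,000,000 bytes
1 TiB = 2^40 bytes = 1,099,511,627,776 bytes
16,000,000,000,000 / 1,099,511,627,776 = 14.55 TiB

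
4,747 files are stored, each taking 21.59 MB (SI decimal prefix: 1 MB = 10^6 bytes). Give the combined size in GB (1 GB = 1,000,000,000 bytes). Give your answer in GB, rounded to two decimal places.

102.49 GB

Total = 4,747 × 21.59 MB = 102487.73 MB
= 102487.73 × 1,000,000 bytes = 102,487,730,000 bytes
1 GB = 1,000,000,000 bytes
102,487,730,000 / 1,000,000,000 = 102.49 GB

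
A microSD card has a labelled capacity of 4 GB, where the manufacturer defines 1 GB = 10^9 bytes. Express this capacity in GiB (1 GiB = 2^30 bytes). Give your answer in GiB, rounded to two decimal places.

3.73 GiB

4 GB = 4 × 10^9 bytes = 4,000,000,000 bytes
1 GiB = 1,073,741,824 bytes
4,000,000,000 / 1,073,741,824 = 3.73 GiB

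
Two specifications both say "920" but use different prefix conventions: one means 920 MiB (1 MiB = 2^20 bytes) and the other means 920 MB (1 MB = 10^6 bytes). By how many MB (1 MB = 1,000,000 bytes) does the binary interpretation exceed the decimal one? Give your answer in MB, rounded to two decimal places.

920 MiB = 920 × 1,048,576 = 964,689,920 bytes
920 MB = 920 × 1,000,000 = 920,000,000 bytes
difference = 44,689,920 bytes
44,689,920 / 1,000,000 = 44.69 MB

44.69 MB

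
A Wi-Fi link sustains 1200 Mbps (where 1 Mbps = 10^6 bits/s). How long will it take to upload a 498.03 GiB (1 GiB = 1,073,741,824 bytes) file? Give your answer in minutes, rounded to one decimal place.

498.03 GiB = 534,755,640,606.72 bytes = 4,278,045,124,853.76 bits
1200 Mbps = 1,200,000,000 bits/s
time = 4,278,045,124,853.76 / 1,200,000,000 = 3,565.04 s
3,565.04 s / 60 = 59.4 minutes

59.4 minutes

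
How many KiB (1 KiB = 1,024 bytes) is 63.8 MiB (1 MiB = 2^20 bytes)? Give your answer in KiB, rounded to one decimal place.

63.8 MiB × 1,048,576 bytes/MiB = 66,899,148.8 bytes
1 KiB = 1,024 bytes
66,899,148.8 / 1,024 = 65,331.2 KiB

65,331.2 KiB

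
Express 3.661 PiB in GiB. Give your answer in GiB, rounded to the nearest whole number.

3,838,837 GiB

3.661 PiB × 1,125,899,906,842,624 bytes/PiB = 4,121,919,558,950,846.464 bytes
1 GiB = 1,073,741,824 bytes
4,121,919,558,950,846.464 / 1,073,741,824 = 3,838,837 GiB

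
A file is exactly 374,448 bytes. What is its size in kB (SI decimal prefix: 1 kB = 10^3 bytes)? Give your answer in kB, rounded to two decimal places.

374,448 bytes given.
1 kB = 10^3 bytes = 1,000 bytes
374,448 / 1,000 = 374.45 kB

374.45 kB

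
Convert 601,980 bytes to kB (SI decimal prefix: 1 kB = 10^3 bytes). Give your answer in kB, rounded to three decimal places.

601.980 kB

601,980 bytes given.
1 kB = 1,000 bytes
601,980 / 1,000 = 601.980 kB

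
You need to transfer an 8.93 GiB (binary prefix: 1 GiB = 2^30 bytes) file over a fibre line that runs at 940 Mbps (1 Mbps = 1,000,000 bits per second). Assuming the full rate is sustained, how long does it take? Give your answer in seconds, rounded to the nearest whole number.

8.93 GiB = 9,588,514,488.32 bytes = 76,708,115,906.56 bits
940 Mbps = 940,000,000 bits/s
time = 76,708,115,906.56 / 940,000,000 = 82 s

82 seconds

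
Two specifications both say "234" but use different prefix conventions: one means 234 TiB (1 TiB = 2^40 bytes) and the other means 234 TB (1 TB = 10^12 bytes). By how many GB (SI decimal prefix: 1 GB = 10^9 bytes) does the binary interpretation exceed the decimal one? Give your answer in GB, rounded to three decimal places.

23,285.721 GB

234 TiB = 234 × 1,099,511,627,776 = 257,285,720,899,584 bytes
234 TB = 234 × 1,000,000,000,000 = 234,000,000,000,000 bytes
difference = 23,285,720,899,584 bytes
23,285,720,899,584 / 1,000,000,000 = 23,285.721 GB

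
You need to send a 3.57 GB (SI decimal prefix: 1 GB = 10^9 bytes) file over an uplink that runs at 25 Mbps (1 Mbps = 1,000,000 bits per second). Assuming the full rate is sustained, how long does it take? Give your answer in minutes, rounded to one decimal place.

3.57 GB = 3,570,000,000 bytes = 28,560,000,000 bits
25 Mbps = 25,000,000 bits/s
time = 28,560,000,000 / 25,000,000 = 1,142.40 s
1,142.40 s / 60 = 19.0 minutes

19.0 minutes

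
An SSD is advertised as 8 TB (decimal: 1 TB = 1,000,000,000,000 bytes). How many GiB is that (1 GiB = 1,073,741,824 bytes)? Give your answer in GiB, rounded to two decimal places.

8 TB = 8 × 10^12 bytes = 8,000,000,000,000 bytes
1 GiB = 2^30 bytes = 1,073,741,824 bytes
8,000,000,000,000 / 1,073,741,824 = 7,450.58 GiB

7,450.58 GiB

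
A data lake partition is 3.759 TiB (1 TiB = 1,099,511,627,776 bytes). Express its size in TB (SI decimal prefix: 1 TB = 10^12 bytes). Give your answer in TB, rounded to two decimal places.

3.759 TiB × 1,099,511,627,776 bytes/TiB = 4,133,064,208,809.984 bytes
1 TB = 10^12 bytes = 1,000,000,000,000 bytes
4,133,064,208,809.984 / 1,000,000,000,000 = 4.13 TB

4.13 TB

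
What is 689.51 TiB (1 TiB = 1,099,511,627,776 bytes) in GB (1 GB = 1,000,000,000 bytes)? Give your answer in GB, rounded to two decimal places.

689.51 TiB × 1,099,511,627,776 bytes/TiB = 758,124,262,467,829.76 bytes
1 GB = 1,000,000,000 bytes
758,124,262,467,829.76 / 1,000,000,000 = 758,124.26 GB

758,124.26 GB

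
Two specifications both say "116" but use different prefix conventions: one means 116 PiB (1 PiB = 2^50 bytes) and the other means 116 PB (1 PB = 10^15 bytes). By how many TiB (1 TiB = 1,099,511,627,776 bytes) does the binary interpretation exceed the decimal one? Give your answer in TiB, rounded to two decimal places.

116 PiB = 116 × 1,125,899,906,842,624 = 130,604,389,193,744,384 bytes
116 PB = 116 × 1,000,000,000,000,000 = 116,000,000,000,000,000 bytes
difference = 14,604,389,193,744,384 bytes
14,604,389,193,744,384 / 1,099,511,627,776 = 13,282.61 TiB

13,282.61 TiB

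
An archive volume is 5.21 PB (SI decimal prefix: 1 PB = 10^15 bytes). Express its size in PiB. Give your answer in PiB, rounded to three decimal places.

5.21 PB × 1,000,000,000,000,000 bytes/PB = 5,210,000,000,000,000 bytes
1 PiB = 2^50 bytes = 1,125,899,906,842,624 bytes
5,210,000,000,000,000 / 1,125,899,906,842,624 = 4.627 PiB

4.627 PiB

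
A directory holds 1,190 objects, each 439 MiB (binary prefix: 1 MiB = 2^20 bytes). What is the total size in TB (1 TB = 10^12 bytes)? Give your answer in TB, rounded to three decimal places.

0.548 TB

Total = 1,190 × 439 MiB = 522,410 MiB
= 522,410 × 1,048,576 bytes = 547,786,588,160 bytes
1 TB = 1,000,000,000,000 bytes
547,786,588,160 / 1,000,000,000,000 = 0.548 TB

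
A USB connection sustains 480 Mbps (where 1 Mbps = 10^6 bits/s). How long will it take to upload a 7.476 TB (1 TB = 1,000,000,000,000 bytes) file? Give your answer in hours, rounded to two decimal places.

7.476 TB = 7,476,000,000,000 bytes = 59,808,000,000,000 bits
480 Mbps = 480,000,000 bits/s
time = 59,808,000,000,000 / 480,000,000 = 124,600.0000 s
124,600.0000 s / 3600 = 34.61 hours

34.61 hours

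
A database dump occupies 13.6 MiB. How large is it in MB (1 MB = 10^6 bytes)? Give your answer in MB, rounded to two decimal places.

13.6 MiB × 1,048,576 bytes/MiB = 14,260,633.6 bytes
1 MB = 10^6 bytes = 1,000,000 bytes
14,260,633.6 / 1,000,000 = 14.26 MB

14.26 MB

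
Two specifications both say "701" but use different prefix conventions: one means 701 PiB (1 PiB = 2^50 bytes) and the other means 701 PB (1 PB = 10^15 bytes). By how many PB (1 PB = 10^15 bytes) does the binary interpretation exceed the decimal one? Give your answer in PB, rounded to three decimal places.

701 PiB = 701 × 1,125,899,906,842,624 = 789,255,834,696,679,424 bytes
701 PB = 701 × 1,000,000,000,000,000 = 701,000,000,000,000,000 bytes
difference = 88,255,834,696,679,424 bytes
88,255,834,696,679,424 / 1,000,000,000,000,000 = 88.256 PB

88.256 PB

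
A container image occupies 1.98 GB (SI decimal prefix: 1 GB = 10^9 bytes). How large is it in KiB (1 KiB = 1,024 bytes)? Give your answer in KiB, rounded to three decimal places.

1.98 GB = 1.98 × 10^9 bytes = 1,980,000,000 bytes
1 KiB = 1,024 bytes
1,980,000,000 / 1,024 = 1,933,593.750 KiB

1,933,593.750 KiB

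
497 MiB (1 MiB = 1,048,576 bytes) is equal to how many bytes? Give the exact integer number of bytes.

497 × 1,048,576 = 521,142,272 bytes

521,142,272 bytes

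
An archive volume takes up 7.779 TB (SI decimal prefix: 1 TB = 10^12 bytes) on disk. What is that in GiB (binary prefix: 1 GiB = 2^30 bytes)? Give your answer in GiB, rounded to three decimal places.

7,244.758 GiB

7.779 TB = 7.779 × 10^12 bytes = 7,779,000,000,000 bytes
1 GiB = 2^30 bytes = 1,073,741,824 bytes
7,779,000,000,000 / 1,073,741,824 = 7,244.758 GiB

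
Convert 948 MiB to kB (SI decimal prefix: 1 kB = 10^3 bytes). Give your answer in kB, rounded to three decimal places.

994,050.048 kB

948 MiB × 1,048,576 bytes/MiB = 994,050,048 bytes
1 kB = 10^3 bytes = 1,000 bytes
994,050,048 / 1,000 = 994,050.048 kB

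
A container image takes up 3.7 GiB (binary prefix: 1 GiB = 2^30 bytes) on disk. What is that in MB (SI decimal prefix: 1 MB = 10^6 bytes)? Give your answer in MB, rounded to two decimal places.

3,972.84 MB

3.7 GiB = 3.7 × 2^30 bytes = 3,972,844,748.8 bytes
1 MB = 1,000,000 bytes
3,972,844,748.8 / 1,000,000 = 3,972.84 MB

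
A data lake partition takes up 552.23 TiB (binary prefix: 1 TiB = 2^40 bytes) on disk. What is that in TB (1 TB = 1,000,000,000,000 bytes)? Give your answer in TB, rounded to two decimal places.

607.18 TB

552.23 TiB × 1,099,511,627,776 bytes/TiB = 607,183,306,206,740.48 bytes
1 TB = 10^12 bytes = 1,000,000,000,000 bytes
607,183,306,206,740.48 / 1,000,000,000,000 = 607.18 TB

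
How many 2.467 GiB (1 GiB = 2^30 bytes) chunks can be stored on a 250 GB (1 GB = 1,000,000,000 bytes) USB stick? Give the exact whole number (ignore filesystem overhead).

Capacity: 250 GB = 250,000,000,000 bytes
Per item: 2.467 GiB = 2,648,921,079.808 bytes
⌊250,000,000,000 / 2,648,921,079.808⌋ = 94

94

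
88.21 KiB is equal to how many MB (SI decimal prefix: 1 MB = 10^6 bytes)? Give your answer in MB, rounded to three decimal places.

88.21 KiB = 88.21 × 2^10 bytes = 90,327.04 bytes
1 MB = 1,000,000 bytes
90,327.04 / 1,000,000 = 0.090 MB

0.090 MB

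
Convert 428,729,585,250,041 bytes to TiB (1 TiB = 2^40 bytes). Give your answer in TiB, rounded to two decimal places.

389.93 TiB

428,729,585,250,041 bytes given.
1 TiB = 1,099,511,627,776 bytes
428,729,585,250,041 / 1,099,511,627,776 = 389.93 TiB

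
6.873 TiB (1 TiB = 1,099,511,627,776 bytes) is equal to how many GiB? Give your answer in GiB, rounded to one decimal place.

7,038.0 GiB

6.873 TiB = 6.873 × 2^40 bytes = 7,556,943,417,704.448 bytes
1 GiB = 1,073,741,824 bytes
7,556,943,417,704.448 / 1,073,741,824 = 7,038.0 GiB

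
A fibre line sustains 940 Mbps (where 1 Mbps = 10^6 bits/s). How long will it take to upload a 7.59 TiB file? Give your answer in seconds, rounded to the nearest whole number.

7.59 TiB = 8,345,293,254,819.84 bytes = 66,762,346,038,558.72 bits
940 Mbps = 940,000,000 bits/s
time = 66,762,346,038,558.72 / 940,000,000 = 71,024 s

71,024 seconds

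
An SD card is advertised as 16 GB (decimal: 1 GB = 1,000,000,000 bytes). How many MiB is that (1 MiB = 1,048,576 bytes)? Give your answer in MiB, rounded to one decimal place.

16 GB = 16 × 10^9 bytes = 16,000,000,000 bytes
1 MiB = 1,048,576 bytes
16,000,000,000 / 1,048,576 = 15,258.8 MiB

15,258.8 MiB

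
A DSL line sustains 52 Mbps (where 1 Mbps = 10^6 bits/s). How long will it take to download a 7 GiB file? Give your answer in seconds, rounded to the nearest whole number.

7 GiB = 7,516,192,768 bytes = 60,129,542,144 bits
52 Mbps = 52,000,000 bits/s
time = 60,129,542,144 / 52,000,000 = 1,156 s

1,156 seconds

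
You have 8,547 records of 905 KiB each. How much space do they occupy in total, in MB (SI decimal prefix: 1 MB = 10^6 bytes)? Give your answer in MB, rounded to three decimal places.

Total = 8,547 × 905 KiB = 7,735,035 KiB
= 7,735,035 × 1,024 bytes = 7,920,675,840 bytes
1 MB = 1,000,000 bytes
7,920,675,840 / 1,000,000 = 7,920.676 MB

7,920.676 MB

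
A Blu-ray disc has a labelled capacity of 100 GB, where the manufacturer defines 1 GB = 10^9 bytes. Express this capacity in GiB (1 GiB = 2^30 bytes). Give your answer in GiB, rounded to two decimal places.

93.13 GiB

100 GB = 100 × 10^9 bytes = 100,000,000,000 bytes
1 GiB = 1,073,741,824 bytes
100,000,000,000 / 1,073,741,824 = 93.13 GiB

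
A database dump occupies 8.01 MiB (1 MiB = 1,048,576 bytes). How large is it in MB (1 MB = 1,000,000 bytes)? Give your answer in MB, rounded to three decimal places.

8.01 MiB × 1,048,576 bytes/MiB = 8,399,093.76 bytes
1 MB = 10^6 bytes = 1,000,000 bytes
8,399,093.76 / 1,000,000 = 8.399 MB

8.399 MB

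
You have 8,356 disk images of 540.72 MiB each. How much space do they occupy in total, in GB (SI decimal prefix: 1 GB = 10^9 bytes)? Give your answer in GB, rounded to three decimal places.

4,737.735 GB

Total = 8,356 × 540.72 MiB = 4518256.32 MiB
= 4518256.32 × 1,048,576 bytes = 4,737,735,139,000.32 bytes
1 GB = 1,000,000,000 bytes
4,737,735,139,000.32 / 1,000,000,000 = 4,737.735 GB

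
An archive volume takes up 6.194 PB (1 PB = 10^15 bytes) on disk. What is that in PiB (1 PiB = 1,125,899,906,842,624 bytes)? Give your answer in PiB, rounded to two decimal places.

6.194 PB × 1,000,000,000,000,000 bytes/PB = 6,194,000,000,000,000 bytes
1 PiB = 2^50 bytes = 1,125,899,906,842,624 bytes
6,194,000,000,000,000 / 1,125,899,906,842,624 = 5.50 PiB

5.50 PiB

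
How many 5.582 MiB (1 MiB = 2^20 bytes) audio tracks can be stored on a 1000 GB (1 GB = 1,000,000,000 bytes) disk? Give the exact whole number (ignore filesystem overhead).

Capacity: 1000 GB = 1,000,000,000,000 bytes
Per item: 5.582 MiB = 5,853,151.232 bytes
⌊1,000,000,000,000 / 5,853,151.232⌋ = 170,848

170,848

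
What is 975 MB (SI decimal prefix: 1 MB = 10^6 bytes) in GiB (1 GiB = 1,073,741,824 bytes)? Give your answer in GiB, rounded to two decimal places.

0.91 GiB

975 MB = 975 × 10^6 bytes = 975,000,000 bytes
1 GiB = 1,073,741,824 bytes
975,000,000 / 1,073,741,824 = 0.91 GiB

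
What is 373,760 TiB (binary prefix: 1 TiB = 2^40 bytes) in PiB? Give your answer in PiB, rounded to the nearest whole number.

373,760 TiB × 1,099,511,627,776 bytes/TiB = 410,953,465,997,557,760 bytes
1 PiB = 2^50 bytes = 1,125,899,906,842,624 bytes
410,953,465,997,557,760 / 1,125,899,906,842,624 = 365 PiB

365 PiB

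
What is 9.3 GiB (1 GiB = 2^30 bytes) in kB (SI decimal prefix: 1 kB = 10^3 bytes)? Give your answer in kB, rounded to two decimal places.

9.3 GiB = 9.3 × 2^30 bytes = 9,985,798,963.2 bytes
1 kB = 1,000 bytes
9,985,798,963.2 / 1,000 = 9,985,798.96 kB

9,985,798.96 kB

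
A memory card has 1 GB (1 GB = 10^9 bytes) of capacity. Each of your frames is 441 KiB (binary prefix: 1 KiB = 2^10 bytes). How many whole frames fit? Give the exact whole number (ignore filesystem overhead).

Capacity: 1 GB = 1,000,000,000 bytes
Per item: 441 KiB = 451,584 bytes
⌊1,000,000,000 / 451,584⌋ = 2,214

2,214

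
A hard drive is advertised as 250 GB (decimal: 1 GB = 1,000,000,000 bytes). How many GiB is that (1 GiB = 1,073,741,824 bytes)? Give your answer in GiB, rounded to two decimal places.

250 GB × 1,000,000,000 bytes/GB = 250,000,000,000 bytes
1 GiB = 1,073,741,824 bytes
250,000,000,000 / 1,073,741,824 = 232.83 GiB

232.83 GiB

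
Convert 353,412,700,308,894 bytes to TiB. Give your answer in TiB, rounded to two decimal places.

353,412,700,308,894 bytes given.
1 TiB = 1,099,511,627,776 bytes
353,412,700,308,894 / 1,099,511,627,776 = 321.43 TiB

321.43 TiB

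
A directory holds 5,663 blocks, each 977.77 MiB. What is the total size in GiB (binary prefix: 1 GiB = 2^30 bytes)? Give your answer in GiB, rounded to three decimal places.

Total = 5,663 × 977.77 MiB = 5537111.51 MiB
= 5537111.51 × 1,048,576 bytes = 5,806,082,238,709.76 bytes
1 GiB = 1,073,741,824 bytes
5,806,082,238,709.76 / 1,073,741,824 = 5,407.335 GiB

5,407.335 GiB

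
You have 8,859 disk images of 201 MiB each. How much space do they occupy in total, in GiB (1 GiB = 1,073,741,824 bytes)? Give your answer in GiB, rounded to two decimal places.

Total = 8,859 × 201 MiB = 1,780,659 MiB
= 1,780,659 × 1,048,576 bytes = 1,867,156,291,584 bytes
1 GiB = 1,073,741,824 bytes
1,867,156,291,584 / 1,073,741,824 = 1,738.92 GiB

1,738.92 GiB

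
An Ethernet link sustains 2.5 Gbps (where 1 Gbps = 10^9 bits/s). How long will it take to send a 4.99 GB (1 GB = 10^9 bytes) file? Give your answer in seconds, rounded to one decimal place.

16.0 seconds

4.99 GB = 4,990,000,000 bytes = 39,920,000,000 bits
2.5 Gbps = 2,500,000,000 bits/s
time = 39,920,000,000 / 2,500,000,000 = 16.0 s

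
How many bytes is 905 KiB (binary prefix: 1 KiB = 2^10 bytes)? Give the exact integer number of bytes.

905 × 1,024 = 926,720 bytes  (1 KiB = 2^10 bytes)

926,720 bytes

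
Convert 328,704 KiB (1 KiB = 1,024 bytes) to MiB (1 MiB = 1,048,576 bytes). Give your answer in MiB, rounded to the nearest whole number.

321 MiB

328,704 KiB × 1,024 bytes/KiB = 336,592,896 bytes
1 MiB = 1,048,576 bytes
336,592,896 / 1,048,576 = 321 MiB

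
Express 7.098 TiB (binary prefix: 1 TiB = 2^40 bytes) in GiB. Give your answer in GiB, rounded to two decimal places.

7,268.35 GiB

7.098 TiB × 1,099,511,627,776 bytes/TiB = 7,804,333,533,954.048 bytes
1 GiB = 2^30 bytes = 1,073,741,824 bytes
7,804,333,533,954.048 / 1,073,741,824 = 7,268.35 GiB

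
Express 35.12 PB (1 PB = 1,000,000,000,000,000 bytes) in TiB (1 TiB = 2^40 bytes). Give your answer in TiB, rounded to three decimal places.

35.12 PB × 1,000,000,000,000,000 bytes/PB = 35,120,000,000,000,000 bytes
1 TiB = 1,099,511,627,776 bytes
35,120,000,000,000,000 / 1,099,511,627,776 = 31,941.454 TiB

31,941.454 TiB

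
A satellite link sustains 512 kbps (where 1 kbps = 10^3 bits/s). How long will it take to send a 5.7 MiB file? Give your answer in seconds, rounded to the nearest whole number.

5.7 MiB = 5,976,883.2 bytes = 47,815,065.6 bits
512 kbps = 512,000 bits/s
time = 47,815,065.6 / 512,000 = 93 s

93 seconds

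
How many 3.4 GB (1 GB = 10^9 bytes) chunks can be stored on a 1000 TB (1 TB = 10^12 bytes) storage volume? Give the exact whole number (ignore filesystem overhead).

Capacity: 1000 TB = 1,000,000,000,000,000 bytes
Per item: 3.4 GB = 3,400,000,000 bytes
⌊1,000,000,000,000,000 / 3,400,000,000⌋ = 294,117

294,117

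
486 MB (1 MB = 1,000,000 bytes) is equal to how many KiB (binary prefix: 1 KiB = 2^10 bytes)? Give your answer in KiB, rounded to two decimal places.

474,609.38 KiB

486 MB = 486 × 10^6 bytes = 486,000,000 bytes
1 KiB = 1,024 bytes
486,000,000 / 1,024 = 474,609.38 KiB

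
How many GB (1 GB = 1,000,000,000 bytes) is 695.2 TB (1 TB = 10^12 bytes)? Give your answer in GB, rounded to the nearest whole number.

695.2 TB = 695.2 × 10^12 bytes = 695,200,000,000,000 bytes
1 GB = 1,000,000,000 bytes
695,200,000,000,000 / 1,000,000,000 = 695,200 GB

695,200 GB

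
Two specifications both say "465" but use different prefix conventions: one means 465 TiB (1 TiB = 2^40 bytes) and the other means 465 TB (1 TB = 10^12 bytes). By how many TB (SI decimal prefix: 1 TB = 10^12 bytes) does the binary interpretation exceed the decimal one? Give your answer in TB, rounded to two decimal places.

46.27 TB

465 TiB = 465 × 1,099,511,627,776 = 511,272,906,915,840 bytes
465 TB = 465 × 1,000,000,000,000 = 465,000,000,000,000 bytes
difference = 46,272,906,915,840 bytes
46,272,906,915,840 / 1,000,000,000,000 = 46.27 TB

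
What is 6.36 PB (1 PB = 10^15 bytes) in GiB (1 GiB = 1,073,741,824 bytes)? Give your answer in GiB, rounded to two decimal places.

5,923,211.57 GiB

6.36 PB = 6.36 × 10^15 bytes = 6,360,000,000,000,000 bytes
1 GiB = 1,073,741,824 bytes
6,360,000,000,000,000 / 1,073,741,824 = 5,923,211.57 GiB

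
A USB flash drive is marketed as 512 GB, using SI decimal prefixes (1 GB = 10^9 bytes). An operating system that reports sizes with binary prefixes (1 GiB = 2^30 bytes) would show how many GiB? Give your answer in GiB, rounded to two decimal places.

476.84 GiB

512 GB = 512 × 10^9 bytes = 512,000,000,000 bytes
1 GiB = 1,073,741,824 bytes
512,000,000,000 / 1,073,741,824 = 476.84 GiB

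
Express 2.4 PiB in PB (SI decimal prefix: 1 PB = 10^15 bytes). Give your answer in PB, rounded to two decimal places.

2.4 PiB = 2.4 × 2^50 bytes = 2,702,159,776,422,297.6 bytes
1 PB = 1,000,000,000,000,000 bytes
2,702,159,776,422,297.6 / 1,000,000,000,000,000 = 2.70 PB

2.70 PB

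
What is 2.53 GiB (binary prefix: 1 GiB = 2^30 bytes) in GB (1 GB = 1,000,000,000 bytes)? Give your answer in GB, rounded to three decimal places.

2.717 GB

2.53 GiB = 2.53 × 2^30 bytes = 2,716,566,814.72 bytes
1 GB = 10^9 bytes = 1,000,000,000 bytes
2,716,566,814.72 / 1,000,000,000 = 2.717 GB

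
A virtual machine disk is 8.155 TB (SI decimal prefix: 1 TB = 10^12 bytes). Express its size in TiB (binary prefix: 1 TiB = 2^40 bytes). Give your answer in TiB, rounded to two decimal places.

7.42 TiB

8.155 TB = 8.155 × 10^12 bytes = 8,155,000,000,000 bytes
1 TiB = 2^40 bytes = 1,099,511,627,776 bytes
8,155,000,000,000 / 1,099,511,627,776 = 7.42 TiB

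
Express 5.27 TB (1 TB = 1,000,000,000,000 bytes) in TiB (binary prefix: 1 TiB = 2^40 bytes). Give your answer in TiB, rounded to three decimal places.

4.793 TiB

5.27 TB = 5.27 × 10^12 bytes = 5,270,000,000,000 bytes
1 TiB = 1,099,511,627,776 bytes
5,270,000,000,000 / 1,099,511,627,776 = 4.793 TiB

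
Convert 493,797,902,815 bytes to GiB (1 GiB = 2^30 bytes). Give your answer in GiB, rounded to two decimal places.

459.89 GiB

493,797,902,815 bytes given.
1 GiB = 2^30 bytes = 1,073,741,824 bytes
493,797,902,815 / 1,073,741,824 = 459.89 GiB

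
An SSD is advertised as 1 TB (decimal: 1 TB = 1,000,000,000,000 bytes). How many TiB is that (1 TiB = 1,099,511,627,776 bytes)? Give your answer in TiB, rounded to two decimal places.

0.91 TiB

1 TB × 1,000,000,000,000 bytes/TB = 1,000,000,000,000 bytes
1 TiB = 1,099,511,627,776 bytes
1,000,000,000,000 / 1,099,511,627,776 = 0.91 TiB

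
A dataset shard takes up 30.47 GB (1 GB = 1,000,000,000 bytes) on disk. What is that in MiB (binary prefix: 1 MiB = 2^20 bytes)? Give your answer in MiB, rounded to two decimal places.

30.47 GB = 30.47 × 10^9 bytes = 30,470,000,000 bytes
1 MiB = 1,048,576 bytes
30,470,000,000 / 1,048,576 = 29,058.46 MiB

29,058.46 MiB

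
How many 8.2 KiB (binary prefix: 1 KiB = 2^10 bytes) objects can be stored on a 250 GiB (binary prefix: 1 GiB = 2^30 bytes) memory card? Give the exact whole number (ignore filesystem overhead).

31,968,780

Capacity: 250 GiB = 268,435,456,000 bytes
Per item: 8.2 KiB = 8,396.8 bytes
⌊268,435,456,000 / 8,396.8⌋ = 31,968,780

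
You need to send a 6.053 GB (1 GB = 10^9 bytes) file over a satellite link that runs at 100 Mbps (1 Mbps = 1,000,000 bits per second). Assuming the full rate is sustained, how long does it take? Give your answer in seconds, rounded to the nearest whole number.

484 seconds

6.053 GB = 6,053,000,000 bytes = 48,424,000,000 bits
100 Mbps = 100,000,000 bits/s
time = 48,424,000,000 / 100,000,000 = 484 s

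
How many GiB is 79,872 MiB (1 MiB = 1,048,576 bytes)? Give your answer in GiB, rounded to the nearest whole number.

79,872 MiB = 79,872 × 2^20 bytes = 83,751,862,272 bytes
1 GiB = 2^30 bytes = 1,073,741,824 bytes
83,751,862,272 / 1,073,741,824 = 78 GiB

78 GiB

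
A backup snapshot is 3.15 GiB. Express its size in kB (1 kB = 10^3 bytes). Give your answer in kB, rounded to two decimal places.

3,382,286.75 kB

3.15 GiB = 3.15 × 2^30 bytes = 3,382,286,745.6 bytes
1 kB = 10^3 bytes = 1,000 bytes
3,382,286,745.6 / 1,000 = 3,382,286.75 kB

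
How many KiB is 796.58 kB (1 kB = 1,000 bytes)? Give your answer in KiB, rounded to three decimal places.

796.58 kB × 1,000 bytes/kB = 796,580 bytes
1 KiB = 2^10 bytes = 1,024 bytes
796,580 / 1,024 = 777.910 KiB

777.910 KiB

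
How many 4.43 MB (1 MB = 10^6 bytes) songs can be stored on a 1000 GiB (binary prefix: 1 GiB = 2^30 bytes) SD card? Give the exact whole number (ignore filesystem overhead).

242,379

Capacity: 1000 GiB = 1,073,741,824,000 bytes
Per item: 4.43 MB = 4,430,000 bytes
⌊1,073,741,824,000 / 4,430,000⌋ = 242,379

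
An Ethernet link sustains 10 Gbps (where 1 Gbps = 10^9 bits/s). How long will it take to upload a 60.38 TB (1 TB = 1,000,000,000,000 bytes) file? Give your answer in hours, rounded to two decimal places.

60.38 TB = 60,380,000,000,000 bytes = 483,040,000,000,000 bits
10 Gbps = 10,000,000,000 bits/s
time = 483,040,000,000,000 / 10,000,000,000 = 48,304.0000 s
48,304.0000 s / 3600 = 13.42 hours

13.42 hours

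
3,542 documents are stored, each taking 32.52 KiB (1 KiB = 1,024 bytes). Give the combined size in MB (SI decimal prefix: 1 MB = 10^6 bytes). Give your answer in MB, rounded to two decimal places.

117.95 MB

Total = 3,542 × 32.52 KiB = 115185.84 KiB
= 115185.84 × 1,024 bytes = 117,950,300.16 bytes
1 MB = 1,000,000 bytes
117,950,300.16 / 1,000,000 = 117.95 MB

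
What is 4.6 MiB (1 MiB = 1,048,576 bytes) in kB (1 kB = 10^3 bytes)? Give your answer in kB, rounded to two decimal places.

4.6 MiB = 4.6 × 2^20 bytes = 4,823,449.6 bytes
1 kB = 1,000 bytes
4,823,449.6 / 1,000 = 4,823.45 kB

4,823.45 kB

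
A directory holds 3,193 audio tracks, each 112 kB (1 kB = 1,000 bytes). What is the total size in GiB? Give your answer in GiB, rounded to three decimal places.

Total = 3,193 × 112 kB = 357,616 kB
= 357,616 × 1,000 bytes = 357,616,000 bytes
1 GiB = 1,073,741,824 bytes
357,616,000 / 1,073,741,824 = 0.333 GiB

0.333 GiB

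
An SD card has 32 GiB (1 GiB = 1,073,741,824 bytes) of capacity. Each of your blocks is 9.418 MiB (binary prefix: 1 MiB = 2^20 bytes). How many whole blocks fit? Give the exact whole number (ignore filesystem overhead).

3,479

Capacity: 32 GiB = 34,359,738,368 bytes
Per item: 9.418 MiB = 9,875,488.768 bytes
⌊34,359,738,368 / 9,875,488.768⌋ = 3,479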